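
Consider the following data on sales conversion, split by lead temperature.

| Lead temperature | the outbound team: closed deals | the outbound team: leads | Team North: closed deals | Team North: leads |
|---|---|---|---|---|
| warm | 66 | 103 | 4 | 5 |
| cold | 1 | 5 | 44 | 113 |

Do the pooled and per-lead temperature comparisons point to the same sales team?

Warm: the outbound team 66/103 = 64.1%, Team North 4/5 = 80.0% → Team North
Cold: the outbound team 1/5 = 20.0%, Team North 44/113 = 38.9% → Team North
Overall: the outbound team 67/108 = 62.0%, Team North 48/118 = 40.7% → the outbound team
Team North wins each lead group but the outbound team wins overall — the comparison reverses. Team North's leads skew toward cold, which has a lower base rate.

No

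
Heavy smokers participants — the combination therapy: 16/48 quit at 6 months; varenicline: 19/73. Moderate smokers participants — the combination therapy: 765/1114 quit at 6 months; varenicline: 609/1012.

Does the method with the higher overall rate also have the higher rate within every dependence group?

Yes

Heavy smokers: the combination therapy 16/48 = 33.3%, varenicline 19/73 = 26.0% → the combination therapy
Moderate smokers: the combination therapy 765/1114 = 68.7%, varenicline 609/1012 = 60.2% → the combination therapy
Overall: the combination therapy 781/1162 = 67.2%, varenicline 628/1085 = 57.9% → the combination therapy
The combination therapy wins overall and in every dependence group — no reversal.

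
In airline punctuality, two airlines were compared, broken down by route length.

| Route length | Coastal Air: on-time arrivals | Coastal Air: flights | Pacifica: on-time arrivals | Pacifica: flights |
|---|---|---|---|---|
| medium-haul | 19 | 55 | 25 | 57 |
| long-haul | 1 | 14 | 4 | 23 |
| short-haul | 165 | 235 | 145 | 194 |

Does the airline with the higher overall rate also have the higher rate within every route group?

Yes

Medium-haul: Coastal Air 19/55 = 34.5%, Pacifica 25/57 = 43.9% → Pacifica
Long-haul: Coastal Air 1/14 = 7.1%, Pacifica 4/23 = 17.4% → Pacifica
Short-haul: Coastal Air 165/235 = 70.2%, Pacifica 145/194 = 74.7% → Pacifica
Overall: Coastal Air 185/304 = 60.9%, Pacifica 174/274 = 63.5% → Pacifica
Pacifica wins overall and in every route group — no reversal.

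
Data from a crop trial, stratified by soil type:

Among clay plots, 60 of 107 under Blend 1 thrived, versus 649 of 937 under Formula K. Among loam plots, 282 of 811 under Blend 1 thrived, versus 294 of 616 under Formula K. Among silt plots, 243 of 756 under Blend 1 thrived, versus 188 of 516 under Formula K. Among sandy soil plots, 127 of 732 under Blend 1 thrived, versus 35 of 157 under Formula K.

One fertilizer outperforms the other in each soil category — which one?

Clay: Blend 1 60/107 = 56.1%, Formula K 649/937 = 69.3% → Formula K
Loam: Blend 1 282/811 = 34.8%, Formula K 294/616 = 47.7% → Formula K
Silt: Blend 1 243/756 = 32.1%, Formula K 188/516 = 36.4% → Formula K
Sandy soil: Blend 1 127/732 = 17.3%, Formula K 35/157 = 22.3% → Formula K
Formula K has the higher rate in all 4 groups.

Formula K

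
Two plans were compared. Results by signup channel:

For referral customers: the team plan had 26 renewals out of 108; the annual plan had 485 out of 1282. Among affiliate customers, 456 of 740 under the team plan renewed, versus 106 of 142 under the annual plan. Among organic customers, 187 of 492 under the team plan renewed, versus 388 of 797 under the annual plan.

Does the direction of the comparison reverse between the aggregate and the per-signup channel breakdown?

Yes

Referral: the team plan 26/108 = 24.1%, the annual plan 485/1282 = 37.8% → the annual plan
Affiliate: the team plan 456/740 = 61.6%, the annual plan 106/142 = 74.6% → the annual plan
Organic: the team plan 187/492 = 38.0%, the annual plan 388/797 = 48.7% → the annual plan
Overall: the team plan 669/1340 = 49.9%, the annual plan 979/2221 = 44.1% → the team plan
The annual plan wins each signup group but the team plan wins overall — the comparison reverses. The annual plan's customers skew toward referral, which has a lower base rate.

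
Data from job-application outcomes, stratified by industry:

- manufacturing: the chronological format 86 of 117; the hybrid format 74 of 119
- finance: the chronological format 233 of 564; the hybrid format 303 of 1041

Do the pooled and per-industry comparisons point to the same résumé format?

Yes

Manufacturing: the chronological format 86/117 = 73.5%, the hybrid format 74/119 = 62.2% → the chronological format
Finance: the chronological format 233/564 = 41.3%, the hybrid format 303/1041 = 29.1% → the chronological format
Overall: the chronological format 319/681 = 46.8%, the hybrid format 377/1160 = 32.5% → the chronological format
The chronological format wins overall and in every industry group — no reversal.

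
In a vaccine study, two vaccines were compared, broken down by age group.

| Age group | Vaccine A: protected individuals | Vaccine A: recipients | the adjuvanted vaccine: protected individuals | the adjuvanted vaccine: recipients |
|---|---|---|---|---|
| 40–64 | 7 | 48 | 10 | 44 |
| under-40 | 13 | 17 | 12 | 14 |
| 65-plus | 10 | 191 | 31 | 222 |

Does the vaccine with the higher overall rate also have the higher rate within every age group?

Yes

40–64: Vaccine A 7/48 = 14.6%, the adjuvanted vaccine 10/44 = 22.7% → the adjuvanted vaccine
Under-40: Vaccine A 13/17 = 76.5%, the adjuvanted vaccine 12/14 = 85.7% → the adjuvanted vaccine
65-plus: Vaccine A 10/191 = 5.2%, the adjuvanted vaccine 31/222 = 14.0% → the adjuvanted vaccine
Overall: Vaccine A 30/256 = 11.7%, the adjuvanted vaccine 53/280 = 18.9% → the adjuvanted vaccine
The adjuvanted vaccine wins overall and in every age group — no reversal.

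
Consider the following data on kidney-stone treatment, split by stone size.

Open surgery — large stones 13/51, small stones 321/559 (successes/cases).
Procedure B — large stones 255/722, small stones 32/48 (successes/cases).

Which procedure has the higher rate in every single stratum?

Large stones: open surgery 13/51 = 25.5%, Procedure B 255/722 = 35.3% → Procedure B
Small stones: open surgery 321/559 = 57.4%, Procedure B 32/48 = 66.7% → Procedure B
Procedure B has the higher rate in both groups.

Procedure B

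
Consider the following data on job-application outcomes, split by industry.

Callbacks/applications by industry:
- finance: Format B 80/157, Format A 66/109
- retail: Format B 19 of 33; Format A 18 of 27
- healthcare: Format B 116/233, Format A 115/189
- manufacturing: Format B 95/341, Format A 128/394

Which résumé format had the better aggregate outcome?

Finance: Format B 80/157 = 51.0%, Format A 66/109 = 60.6% → Format A
Retail: Format B 19/33 = 57.6%, Format A 18/27 = 66.7% → Format A
Healthcare: Format B 116/233 = 49.8%, Format A 115/189 = 60.8% → Format A
Manufacturing: Format B 95/341 = 27.9%, Format A 128/394 = 32.5% → Format A
Overall: Format B 310/764 = 40.6%, Format A 327/719 = 45.5% → Format A

Format A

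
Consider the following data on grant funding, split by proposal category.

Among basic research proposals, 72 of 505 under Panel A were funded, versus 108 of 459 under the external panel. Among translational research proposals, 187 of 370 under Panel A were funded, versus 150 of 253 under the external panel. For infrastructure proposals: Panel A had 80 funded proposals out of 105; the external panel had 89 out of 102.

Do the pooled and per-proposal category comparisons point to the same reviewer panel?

Yes

Basic research: Panel A 72/505 = 14.3%, the external panel 108/459 = 23.5% → the external panel
Translational research: Panel A 187/370 = 50.5%, the external panel 150/253 = 59.3% → the external panel
Infrastructure: Panel A 80/105 = 76.2%, the external panel 89/102 = 87.3% → the external panel
Overall: Panel A 339/980 = 34.6%, the external panel 347/814 = 42.6% → the external panel
The external panel wins overall and in every proposal group — no reversal.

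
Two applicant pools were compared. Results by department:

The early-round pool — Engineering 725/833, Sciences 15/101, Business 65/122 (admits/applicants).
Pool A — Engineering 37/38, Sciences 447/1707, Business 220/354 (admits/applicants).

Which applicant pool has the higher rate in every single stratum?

Pool A

Engineering: the early-round pool 725/833 = 87.0%, Pool A 37/38 = 97.4% → Pool A
Sciences: the early-round pool 15/101 = 14.9%, Pool A 447/1707 = 26.2% → Pool A
Business: the early-round pool 65/122 = 53.3%, Pool A 220/354 = 62.1% → Pool A
Pool A has the higher rate in all 3 groups.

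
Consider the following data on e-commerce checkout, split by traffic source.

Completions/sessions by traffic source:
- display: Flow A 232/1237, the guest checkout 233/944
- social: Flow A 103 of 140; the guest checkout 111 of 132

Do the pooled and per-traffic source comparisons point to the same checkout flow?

Yes

Display: Flow A 232/1237 = 18.8%, the guest checkout 233/944 = 24.7% → the guest checkout
Social: Flow A 103/140 = 73.6%, the guest checkout 111/132 = 84.1% → the guest checkout
Overall: Flow A 335/1377 = 24.3%, the guest checkout 344/1076 = 32.0% → the guest checkout
The guest checkout wins overall and in every traffic group — no reversal.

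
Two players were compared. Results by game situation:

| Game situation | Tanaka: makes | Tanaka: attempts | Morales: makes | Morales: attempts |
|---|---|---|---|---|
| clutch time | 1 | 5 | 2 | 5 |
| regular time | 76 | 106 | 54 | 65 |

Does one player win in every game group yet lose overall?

Clutch time: Tanaka 1/5 = 20.0%, Morales 2/5 = 40.0% → Morales
Regular time: Tanaka 76/106 = 71.7%, Morales 54/65 = 83.1% → Morales
Overall: Tanaka 77/111 = 69.4%, Morales 56/70 = 80.0% → Morales
Morales wins overall and in every game group — no reversal.

No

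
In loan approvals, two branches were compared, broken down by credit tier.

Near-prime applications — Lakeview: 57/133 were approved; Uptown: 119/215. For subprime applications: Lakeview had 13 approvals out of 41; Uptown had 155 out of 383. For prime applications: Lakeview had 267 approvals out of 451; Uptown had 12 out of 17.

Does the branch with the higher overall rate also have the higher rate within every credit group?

No

Near-prime: Lakeview 57/133 = 42.9%, Uptown 119/215 = 55.3% → Uptown
Subprime: Lakeview 13/41 = 31.7%, Uptown 155/383 = 40.5% → Uptown
Prime: Lakeview 267/451 = 59.2%, Uptown 12/17 = 70.6% → Uptown
Overall: Lakeview 337/625 = 53.9%, Uptown 286/615 = 46.5% → Lakeview
Uptown wins each credit group but Lakeview wins overall — the comparison reverses. Uptown's applications skew toward subprime, which has a lower base rate.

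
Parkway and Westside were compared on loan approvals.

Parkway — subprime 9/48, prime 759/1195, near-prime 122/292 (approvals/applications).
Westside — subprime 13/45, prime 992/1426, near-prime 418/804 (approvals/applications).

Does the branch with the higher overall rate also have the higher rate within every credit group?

Yes

Subprime: Parkway 9/48 = 18.8%, Westside 13/45 = 28.9% → Westside
Prime: Parkway 759/1195 = 63.5%, Westside 992/1426 = 69.6% → Westside
Near-prime: Parkway 122/292 = 41.8%, Westside 418/804 = 52.0% → Westside
Overall: Parkway 890/1535 = 58.0%, Westside 1423/2275 = 62.5% → Westside
Westside wins overall and in every credit group — no reversal.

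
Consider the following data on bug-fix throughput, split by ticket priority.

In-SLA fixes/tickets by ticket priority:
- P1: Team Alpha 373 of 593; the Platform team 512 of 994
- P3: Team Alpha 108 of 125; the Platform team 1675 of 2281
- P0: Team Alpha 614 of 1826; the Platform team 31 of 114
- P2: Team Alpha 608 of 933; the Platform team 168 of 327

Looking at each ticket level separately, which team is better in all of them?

P1: Team Alpha 373/593 = 62.9%, the Platform team 512/994 = 51.5% → Team Alpha
P3: Team Alpha 108/125 = 86.4%, the Platform team 1675/2281 = 73.4% → Team Alpha
P0: Team Alpha 614/1826 = 33.6%, the Platform team 31/114 = 27.2% → Team Alpha
P2: Team Alpha 608/933 = 65.2%, the Platform team 168/327 = 51.4% → Team Alpha
Team Alpha has the higher rate in all 4 groups.

Team Alpha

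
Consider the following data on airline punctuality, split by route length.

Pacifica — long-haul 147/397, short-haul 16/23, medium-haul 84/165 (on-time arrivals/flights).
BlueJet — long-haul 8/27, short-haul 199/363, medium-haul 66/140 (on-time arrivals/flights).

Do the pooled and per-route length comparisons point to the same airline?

No

Long-haul: Pacifica 147/397 = 37.0%, BlueJet 8/27 = 29.6% → Pacifica
Short-haul: Pacifica 16/23 = 69.6%, BlueJet 199/363 = 54.8% → Pacifica
Medium-haul: Pacifica 84/165 = 50.9%, BlueJet 66/140 = 47.1% → Pacifica
Overall: Pacifica 247/585 = 42.2%, BlueJet 273/530 = 51.5% → BlueJet
Pacifica wins each route group but BlueJet wins overall — the comparison reverses. Pacifica's flights skew toward long-haul, which has a lower base rate.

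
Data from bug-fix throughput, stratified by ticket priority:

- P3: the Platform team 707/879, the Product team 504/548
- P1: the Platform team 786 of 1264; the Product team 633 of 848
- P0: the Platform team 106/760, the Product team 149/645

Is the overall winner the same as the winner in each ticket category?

Yes

P3: the Platform team 707/879 = 80.4%, the Product team 504/548 = 92.0% → the Product team
P1: the Platform team 786/1264 = 62.2%, the Product team 633/848 = 74.6% → the Product team
P0: the Platform team 106/760 = 13.9%, the Product team 149/645 = 23.1% → the Product team
Overall: the Platform team 1599/2903 = 55.1%, the Product team 1286/2041 = 63.0% → the Product team
The Product team wins overall and in every ticket group — no reversal.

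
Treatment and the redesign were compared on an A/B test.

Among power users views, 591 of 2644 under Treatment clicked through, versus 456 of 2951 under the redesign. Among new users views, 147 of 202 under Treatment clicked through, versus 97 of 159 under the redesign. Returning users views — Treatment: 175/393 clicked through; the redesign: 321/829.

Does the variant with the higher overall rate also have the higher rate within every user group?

Power users: Treatment 591/2644 = 22.4%, the redesign 456/2951 = 15.5% → Treatment
New users: Treatment 147/202 = 72.8%, the redesign 97/159 = 61.0% → Treatment
Returning users: Treatment 175/393 = 44.5%, the redesign 321/829 = 38.7% → Treatment
Overall: Treatment 913/3239 = 28.2%, the redesign 874/3939 = 22.2% → Treatment
Treatment wins overall and in every user group — no reversal.

Yes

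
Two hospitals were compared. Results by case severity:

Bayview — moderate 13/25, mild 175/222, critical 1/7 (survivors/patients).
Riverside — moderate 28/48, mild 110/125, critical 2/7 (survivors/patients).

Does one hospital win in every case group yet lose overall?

No

Moderate: Bayview 13/25 = 52.0%, Riverside 28/48 = 58.3% → Riverside
Mild: Bayview 175/222 = 78.8%, Riverside 110/125 = 88.0% → Riverside
Critical: Bayview 1/7 = 14.3%, Riverside 2/7 = 28.6% → Riverside
Overall: Bayview 189/254 = 74.4%, Riverside 140/180 = 77.8% → Riverside
Riverside wins overall and in every case group — no reversal.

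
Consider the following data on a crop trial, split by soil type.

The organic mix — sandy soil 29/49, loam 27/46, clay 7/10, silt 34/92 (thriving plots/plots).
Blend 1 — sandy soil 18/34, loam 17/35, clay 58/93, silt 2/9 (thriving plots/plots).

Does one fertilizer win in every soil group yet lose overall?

Yes

Sandy soil: the organic mix 29/49 = 59.2%, Blend 1 18/34 = 52.9% → the organic mix
Loam: the organic mix 27/46 = 58.7%, Blend 1 17/35 = 48.6% → the organic mix
Clay: the organic mix 7/10 = 70.0%, Blend 1 58/93 = 62.4% → the organic mix
Silt: the organic mix 34/92 = 37.0%, Blend 1 2/9 = 22.2% → the organic mix
Overall: the organic mix 97/197 = 49.2%, Blend 1 95/171 = 55.6% → Blend 1
The organic mix wins each soil group but Blend 1 wins overall — the comparison reverses. The organic mix's plots skew toward silt, which has a lower base rate.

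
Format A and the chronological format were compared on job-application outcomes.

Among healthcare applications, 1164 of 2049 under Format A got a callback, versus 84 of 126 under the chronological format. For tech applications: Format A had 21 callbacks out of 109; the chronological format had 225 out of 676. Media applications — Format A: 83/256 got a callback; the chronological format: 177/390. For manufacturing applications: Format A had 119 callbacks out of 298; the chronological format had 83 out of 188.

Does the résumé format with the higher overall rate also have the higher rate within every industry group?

Healthcare: Format A 1164/2049 = 56.8%, the chronological format 84/126 = 66.7% → the chronological format
Tech: Format A 21/109 = 19.3%, the chronological format 225/676 = 33.3% → the chronological format
Media: Format A 83/256 = 32.4%, the chronological format 177/390 = 45.4% → the chronological format
Manufacturing: Format A 119/298 = 39.9%, the chronological format 83/188 = 44.1% → the chronological format
Overall: Format A 1387/2712 = 51.1%, the chronological format 569/1380 = 41.2% → Format A
The chronological format wins each industry group but Format A wins overall — the comparison reverses. The chronological format's applications skew toward tech, which has a lower base rate.

No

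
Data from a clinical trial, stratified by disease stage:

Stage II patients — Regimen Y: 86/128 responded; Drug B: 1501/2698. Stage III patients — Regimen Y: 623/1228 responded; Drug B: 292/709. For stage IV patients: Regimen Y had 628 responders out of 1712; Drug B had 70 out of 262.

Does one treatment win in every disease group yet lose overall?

Stage II: Regimen Y 86/128 = 67.2%, Drug B 1501/2698 = 55.6% → Regimen Y
Stage III: Regimen Y 623/1228 = 50.7%, Drug B 292/709 = 41.2% → Regimen Y
Stage IV: Regimen Y 628/1712 = 36.7%, Drug B 70/262 = 26.7% → Regimen Y
Overall: Regimen Y 1337/3068 = 43.6%, Drug B 1863/3669 = 50.8% → Drug B
Regimen Y wins each disease group but Drug B wins overall — the comparison reverses. Regimen Y's patients skew toward stage IV, which has a lower base rate.

Yes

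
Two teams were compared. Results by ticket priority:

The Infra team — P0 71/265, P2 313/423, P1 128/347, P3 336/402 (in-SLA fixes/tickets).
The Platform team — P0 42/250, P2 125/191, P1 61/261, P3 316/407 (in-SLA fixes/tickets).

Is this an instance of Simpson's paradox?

P0: the Infra team 71/265 = 26.8%, the Platform team 42/250 = 16.8% → the Infra team
P2: the Infra team 313/423 = 74.0%, the Platform team 125/191 = 65.4% → the Infra team
P1: the Infra team 128/347 = 36.9%, the Platform team 61/261 = 23.4% → the Infra team
P3: the Infra team 336/402 = 83.6%, the Platform team 316/407 = 77.6% → the Infra team
Overall: the Infra team 848/1437 = 59.0%, the Platform team 544/1109 = 49.1% → the Infra team
The Infra team wins overall and in every ticket group — no reversal.

No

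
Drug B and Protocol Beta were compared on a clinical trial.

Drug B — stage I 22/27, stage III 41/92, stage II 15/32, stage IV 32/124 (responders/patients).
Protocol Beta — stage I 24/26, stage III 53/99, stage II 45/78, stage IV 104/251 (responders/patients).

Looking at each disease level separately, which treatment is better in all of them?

Stage I: Drug B 22/27 = 81.5%, Protocol Beta 24/26 = 92.3% → Protocol Beta
Stage III: Drug B 41/92 = 44.6%, Protocol Beta 53/99 = 53.5% → Protocol Beta
Stage II: Drug B 15/32 = 46.9%, Protocol Beta 45/78 = 57.7% → Protocol Beta
Stage IV: Drug B 32/124 = 25.8%, Protocol Beta 104/251 = 41.4% → Protocol Beta
Protocol Beta has the higher rate in all 4 groups.

Protocol Beta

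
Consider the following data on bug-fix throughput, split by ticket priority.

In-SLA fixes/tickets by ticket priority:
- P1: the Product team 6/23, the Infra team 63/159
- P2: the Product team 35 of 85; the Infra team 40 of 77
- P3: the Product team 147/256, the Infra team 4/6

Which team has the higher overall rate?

the Product team

P1: the Product team 6/23 = 26.1%, the Infra team 63/159 = 39.6% → the Infra team
P2: the Product team 35/85 = 41.2%, the Infra team 40/77 = 51.9% → the Infra team
P3: the Product team 147/256 = 57.4%, the Infra team 4/6 = 66.7% → the Infra team
Overall: the Product team 188/364 = 51.6%, the Infra team 107/242 = 44.2% → the Product team
(The Infra team wins every ticket group but the Product team wins overall — the Infra team's tickets skew toward the low-rate P1 group.)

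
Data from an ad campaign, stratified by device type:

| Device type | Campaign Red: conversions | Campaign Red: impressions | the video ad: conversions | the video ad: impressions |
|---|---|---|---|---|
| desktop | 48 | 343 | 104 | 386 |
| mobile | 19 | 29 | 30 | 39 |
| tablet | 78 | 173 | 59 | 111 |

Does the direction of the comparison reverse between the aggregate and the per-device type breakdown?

Desktop: Campaign Red 48/343 = 14.0%, the video ad 104/386 = 26.9% → the video ad
Mobile: Campaign Red 19/29 = 65.5%, the video ad 30/39 = 76.9% → the video ad
Tablet: Campaign Red 78/173 = 45.1%, the video ad 59/111 = 53.2% → the video ad
Overall: Campaign Red 145/545 = 26.6%, the video ad 193/536 = 36.0% → the video ad
The video ad wins overall and in every device group — no reversal.

No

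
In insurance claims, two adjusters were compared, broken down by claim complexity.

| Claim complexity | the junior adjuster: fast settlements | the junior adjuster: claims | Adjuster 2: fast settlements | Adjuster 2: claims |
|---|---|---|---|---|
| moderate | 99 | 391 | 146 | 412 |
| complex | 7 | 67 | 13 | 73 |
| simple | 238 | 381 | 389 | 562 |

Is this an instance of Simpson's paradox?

No

Moderate: the junior adjuster 99/391 = 25.3%, Adjuster 2 146/412 = 35.4% → Adjuster 2
Complex: the junior adjuster 7/67 = 10.4%, Adjuster 2 13/73 = 17.8% → Adjuster 2
Simple: the junior adjuster 238/381 = 62.5%, Adjuster 2 389/562 = 69.2% → Adjuster 2
Overall: the junior adjuster 344/839 = 41.0%, Adjuster 2 548/1047 = 52.3% → Adjuster 2
Adjuster 2 wins overall and in every claim group — no reversal.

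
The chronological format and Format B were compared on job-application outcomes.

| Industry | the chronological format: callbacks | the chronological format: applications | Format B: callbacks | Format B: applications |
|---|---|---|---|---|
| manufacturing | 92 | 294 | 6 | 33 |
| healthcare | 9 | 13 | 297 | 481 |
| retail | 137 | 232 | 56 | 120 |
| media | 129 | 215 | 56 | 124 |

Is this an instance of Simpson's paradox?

Manufacturing: the chronological format 92/294 = 31.3%, Format B 6/33 = 18.2% → the chronological format
Healthcare: the chronological format 9/13 = 69.2%, Format B 297/481 = 61.7% → the chronological format
Retail: the chronological format 137/232 = 59.1%, Format B 56/120 = 46.7% → the chronological format
Media: the chronological format 129/215 = 60.0%, Format B 56/124 = 45.2% → the chronological format
Overall: the chronological format 367/754 = 48.7%, Format B 415/758 = 54.7% → Format B
The chronological format wins each industry group but Format B wins overall — the comparison reverses. The chronological format's applications skew toward manufacturing, which has a lower base rate.

Yes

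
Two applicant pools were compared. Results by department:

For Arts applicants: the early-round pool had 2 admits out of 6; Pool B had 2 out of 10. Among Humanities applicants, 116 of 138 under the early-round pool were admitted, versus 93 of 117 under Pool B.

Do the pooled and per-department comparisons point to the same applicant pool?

Yes

Arts: the early-round pool 2/6 = 33.3%, Pool B 2/10 = 20.0% → the early-round pool
Humanities: the early-round pool 116/138 = 84.1%, Pool B 93/117 = 79.5% → the early-round pool
Overall: the early-round pool 118/144 = 81.9%, Pool B 95/127 = 74.8% → the early-round pool
The early-round pool wins overall and in every department group — no reversal.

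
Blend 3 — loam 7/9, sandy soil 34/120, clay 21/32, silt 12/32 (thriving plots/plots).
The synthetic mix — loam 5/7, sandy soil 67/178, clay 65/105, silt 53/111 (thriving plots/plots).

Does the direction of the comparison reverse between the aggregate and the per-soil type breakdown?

No

Loam: Blend 3 7/9 = 77.8%, the synthetic mix 5/7 = 71.4% → Blend 3
Sandy soil: Blend 3 34/120 = 28.3%, the synthetic mix 67/178 = 37.6% → the synthetic mix
Clay: Blend 3 21/32 = 65.6%, the synthetic mix 65/105 = 61.9% → Blend 3
Silt: Blend 3 12/32 = 37.5%, the synthetic mix 53/111 = 47.7% → the synthetic mix
Overall: Blend 3 74/193 = 38.3%, the synthetic mix 190/401 = 47.4% → the synthetic mix
Neither sweeps: Blend 3 wins 2 of 4 groups, the synthetic mix wins 2. The synthetic mix wins overall but not every group — no Simpson reversal.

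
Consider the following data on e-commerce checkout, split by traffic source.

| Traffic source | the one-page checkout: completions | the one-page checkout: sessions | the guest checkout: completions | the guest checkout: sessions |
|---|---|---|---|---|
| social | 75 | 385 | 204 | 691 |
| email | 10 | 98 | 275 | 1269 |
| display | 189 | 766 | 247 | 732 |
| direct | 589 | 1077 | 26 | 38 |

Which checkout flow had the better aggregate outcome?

the one-page checkout

Social: the one-page checkout 75/385 = 19.5%, the guest checkout 204/691 = 29.5% → the guest checkout
Email: the one-page checkout 10/98 = 10.2%, the guest checkout 275/1269 = 21.7% → the guest checkout
Display: the one-page checkout 189/766 = 24.7%, the guest checkout 247/732 = 33.7% → the guest checkout
Direct: the one-page checkout 589/1077 = 54.7%, the guest checkout 26/38 = 68.4% → the guest checkout
Overall: the one-page checkout 863/2326 = 37.1%, the guest checkout 752/2730 = 27.5% → the one-page checkout
(The guest checkout wins every traffic group but the one-page checkout wins overall — the guest checkout's sessions skew toward the low-rate email group.)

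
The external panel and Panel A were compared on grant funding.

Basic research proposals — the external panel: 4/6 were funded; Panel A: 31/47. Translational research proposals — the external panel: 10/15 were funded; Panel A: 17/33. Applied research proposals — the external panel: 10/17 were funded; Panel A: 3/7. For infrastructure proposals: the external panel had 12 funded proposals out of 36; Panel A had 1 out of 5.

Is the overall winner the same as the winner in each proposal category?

No

Basic research: the external panel 4/6 = 66.7%, Panel A 31/47 = 66.0% → the external panel
Translational research: the external panel 10/15 = 66.7%, Panel A 17/33 = 51.5% → the external panel
Applied research: the external panel 10/17 = 58.8%, Panel A 3/7 = 42.9% → the external panel
Infrastructure: the external panel 12/36 = 33.3%, Panel A 1/5 = 20.0% → the external panel
Overall: the external panel 36/74 = 48.6%, Panel A 52/92 = 56.5% → Panel A
The external panel wins each proposal group but Panel A wins overall — the comparison reverses. The external panel's proposals skew toward infrastructure, which has a lower base rate.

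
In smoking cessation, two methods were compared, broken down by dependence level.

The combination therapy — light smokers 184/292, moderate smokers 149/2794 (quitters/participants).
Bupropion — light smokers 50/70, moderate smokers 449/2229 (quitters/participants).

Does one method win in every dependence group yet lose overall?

No

Light smokers: the combination therapy 184/292 = 63.0%, bupropion 50/70 = 71.4% → bupropion
Moderate smokers: the combination therapy 149/2794 = 5.3%, bupropion 449/2229 = 20.1% → bupropion
Overall: the combination therapy 333/3086 = 10.8%, bupropion 499/2299 = 21.7% → bupropion
Bupropion wins overall and in every dependence group — no reversal.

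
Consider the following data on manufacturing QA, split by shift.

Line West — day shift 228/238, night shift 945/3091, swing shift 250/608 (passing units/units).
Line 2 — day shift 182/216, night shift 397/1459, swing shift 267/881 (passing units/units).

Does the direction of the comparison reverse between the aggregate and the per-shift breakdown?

No

Day shift: Line West 228/238 = 95.8%, Line 2 182/216 = 84.3% → Line West
Night shift: Line West 945/3091 = 30.6%, Line 2 397/1459 = 27.2% → Line West
Swing shift: Line West 250/608 = 41.1%, Line 2 267/881 = 30.3% → Line West
Overall: Line West 1423/3937 = 36.1%, Line 2 846/2556 = 33.1% → Line West
Line West wins overall and in every shift group — no reversal.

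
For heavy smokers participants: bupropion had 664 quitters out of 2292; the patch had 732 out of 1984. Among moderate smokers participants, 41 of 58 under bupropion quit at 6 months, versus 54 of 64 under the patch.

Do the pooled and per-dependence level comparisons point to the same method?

Heavy smokers: bupropion 664/2292 = 29.0%, the patch 732/1984 = 36.9% → the patch
Moderate smokers: bupropion 41/58 = 70.7%, the patch 54/64 = 84.4% → the patch
Overall: bupropion 705/2350 = 30.0%, the patch 786/2048 = 38.4% → the patch
The patch wins overall and in every dependence group — no reversal.

Yes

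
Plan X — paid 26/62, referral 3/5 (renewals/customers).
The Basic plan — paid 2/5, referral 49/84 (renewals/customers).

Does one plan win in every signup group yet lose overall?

Paid: Plan X 26/62 = 41.9%, the Basic plan 2/5 = 40.0% → Plan X
Referral: Plan X 3/5 = 60.0%, the Basic plan 49/84 = 58.3% → Plan X
Overall: Plan X 29/67 = 43.3%, the Basic plan 51/89 = 57.3% → the Basic plan
Plan X wins each signup group but the Basic plan wins overall — the comparison reverses. Plan X's customers skew toward paid, which has a lower base rate.

Yes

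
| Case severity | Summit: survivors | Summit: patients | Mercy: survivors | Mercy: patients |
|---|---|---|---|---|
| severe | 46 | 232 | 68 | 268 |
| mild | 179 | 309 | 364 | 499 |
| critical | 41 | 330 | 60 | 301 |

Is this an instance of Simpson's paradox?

No

Severe: Summit 46/232 = 19.8%, Mercy 68/268 = 25.4% → Mercy
Mild: Summit 179/309 = 57.9%, Mercy 364/499 = 72.9% → Mercy
Critical: Summit 41/330 = 12.4%, Mercy 60/301 = 19.9% → Mercy
Overall: Summit 266/871 = 30.5%, Mercy 492/1068 = 46.1% → Mercy
Mercy wins overall and in every case group — no reversal.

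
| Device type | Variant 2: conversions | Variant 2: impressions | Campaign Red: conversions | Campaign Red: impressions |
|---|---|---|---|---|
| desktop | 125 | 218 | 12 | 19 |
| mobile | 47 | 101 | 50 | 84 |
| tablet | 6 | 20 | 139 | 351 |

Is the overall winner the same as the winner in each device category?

Desktop: Variant 2 125/218 = 57.3%, Campaign Red 12/19 = 63.2% → Campaign Red
Mobile: Variant 2 47/101 = 46.5%, Campaign Red 50/84 = 59.5% → Campaign Red
Tablet: Variant 2 6/20 = 30.0%, Campaign Red 139/351 = 39.6% → Campaign Red
Overall: Variant 2 178/339 = 52.5%, Campaign Red 201/454 = 44.3% → Variant 2
Campaign Red wins each device group but Variant 2 wins overall — the comparison reverses. Campaign Red's impressions skew toward tablet, which has a lower base rate.

No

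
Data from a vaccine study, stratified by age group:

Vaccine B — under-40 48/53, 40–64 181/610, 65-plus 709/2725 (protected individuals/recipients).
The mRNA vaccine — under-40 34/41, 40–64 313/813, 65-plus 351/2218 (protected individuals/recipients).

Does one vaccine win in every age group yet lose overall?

No

Under-40: Vaccine B 48/53 = 90.6%, the mRNA vaccine 34/41 = 82.9% → Vaccine B
40–64: Vaccine B 181/610 = 29.7%, the mRNA vaccine 313/813 = 38.5% → the mRNA vaccine
65-plus: Vaccine B 709/2725 = 26.0%, the mRNA vaccine 351/2218 = 15.8% → Vaccine B
Overall: Vaccine B 938/3388 = 27.7%, the mRNA vaccine 698/3072 = 22.7% → Vaccine B
Neither sweeps: Vaccine B wins 2 of 3 groups, the mRNA vaccine wins 1. Vaccine B wins overall but not every group — no Simpson reversal.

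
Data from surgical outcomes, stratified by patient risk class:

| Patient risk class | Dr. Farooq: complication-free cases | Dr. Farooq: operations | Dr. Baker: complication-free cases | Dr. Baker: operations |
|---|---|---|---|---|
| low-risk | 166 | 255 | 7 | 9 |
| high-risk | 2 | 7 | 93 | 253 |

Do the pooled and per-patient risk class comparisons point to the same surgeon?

No

Low-risk: Dr. Farooq 166/255 = 65.1%, Dr. Baker 7/9 = 77.8% → Dr. Baker
High-risk: Dr. Farooq 2/7 = 28.6%, Dr. Baker 93/253 = 36.8% → Dr. Baker
Overall: Dr. Farooq 168/262 = 64.1%, Dr. Baker 100/262 = 38.2% → Dr. Farooq
Dr. Baker wins each patient risk group but Dr. Farooq wins overall — the comparison reverses. Dr. Baker's operations skew toward high-risk, which has a lower base rate.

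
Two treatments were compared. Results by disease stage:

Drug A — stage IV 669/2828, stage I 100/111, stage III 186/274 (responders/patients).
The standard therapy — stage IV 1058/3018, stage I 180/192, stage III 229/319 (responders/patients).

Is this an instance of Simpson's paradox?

Stage IV: Drug A 669/2828 = 23.7%, the standard therapy 1058/3018 = 35.1% → the standard therapy
Stage I: Drug A 100/111 = 90.1%, the standard therapy 180/192 = 93.8% → the standard therapy
Stage III: Drug A 186/274 = 67.9%, the standard therapy 229/319 = 71.8% → the standard therapy
Overall: Drug A 955/3213 = 29.7%, the standard therapy 1467/3529 = 41.6% → the standard therapy
The standard therapy wins overall and in every disease group — no reversal.

No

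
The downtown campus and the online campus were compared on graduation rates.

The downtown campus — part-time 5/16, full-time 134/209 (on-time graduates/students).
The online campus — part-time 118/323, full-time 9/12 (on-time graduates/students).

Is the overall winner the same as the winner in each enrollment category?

Part-time: the downtown campus 5/16 = 31.2%, the online campus 118/323 = 36.5% → the online campus
Full-time: the downtown campus 134/209 = 64.1%, the online campus 9/12 = 75.0% → the online campus
Overall: the downtown campus 139/225 = 61.8%, the online campus 127/335 = 37.9% → the downtown campus
The online campus wins each enrollment group but the downtown campus wins overall — the comparison reverses. The online campus's students skew toward part-time, which has a lower base rate.

No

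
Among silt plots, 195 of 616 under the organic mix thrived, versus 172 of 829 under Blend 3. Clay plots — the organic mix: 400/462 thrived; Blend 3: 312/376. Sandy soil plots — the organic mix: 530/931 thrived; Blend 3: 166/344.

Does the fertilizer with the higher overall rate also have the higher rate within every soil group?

Silt: the organic mix 195/616 = 31.7%, Blend 3 172/829 = 20.7% → the organic mix
Clay: the organic mix 400/462 = 86.6%, Blend 3 312/376 = 83.0% → the organic mix
Sandy soil: the organic mix 530/931 = 56.9%, Blend 3 166/344 = 48.3% → the organic mix
Overall: the organic mix 1125/2009 = 56.0%, Blend 3 650/1549 = 42.0% → the organic mix
The organic mix wins overall and in every soil group — no reversal.

Yes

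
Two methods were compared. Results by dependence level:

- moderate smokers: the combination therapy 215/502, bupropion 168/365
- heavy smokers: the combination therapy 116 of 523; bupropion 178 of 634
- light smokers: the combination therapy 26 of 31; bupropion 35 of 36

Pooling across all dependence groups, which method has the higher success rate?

bupropion

Moderate smokers: the combination therapy 215/502 = 42.8%, bupropion 168/365 = 46.0% → bupropion
Heavy smokers: the combination therapy 116/523 = 22.2%, bupropion 178/634 = 28.1% → bupropion
Light smokers: the combination therapy 26/31 = 83.9%, bupropion 35/36 = 97.2% → bupropion
Overall: the combination therapy 357/1056 = 33.8%, bupropion 381/1035 = 36.8% → bupropion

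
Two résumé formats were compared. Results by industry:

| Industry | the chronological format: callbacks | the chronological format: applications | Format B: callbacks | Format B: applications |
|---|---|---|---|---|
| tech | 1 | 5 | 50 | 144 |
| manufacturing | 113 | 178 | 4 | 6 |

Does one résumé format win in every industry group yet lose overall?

Yes

Tech: the chronological format 1/5 = 20.0%, Format B 50/144 = 34.7% → Format B
Manufacturing: the chronological format 113/178 = 63.5%, Format B 4/6 = 66.7% → Format B
Overall: the chronological format 114/183 = 62.3%, Format B 54/150 = 36.0% → the chronological format
Format B wins each industry group but the chronological format wins overall — the comparison reverses. Format B's applications skew toward tech, which has a lower base rate.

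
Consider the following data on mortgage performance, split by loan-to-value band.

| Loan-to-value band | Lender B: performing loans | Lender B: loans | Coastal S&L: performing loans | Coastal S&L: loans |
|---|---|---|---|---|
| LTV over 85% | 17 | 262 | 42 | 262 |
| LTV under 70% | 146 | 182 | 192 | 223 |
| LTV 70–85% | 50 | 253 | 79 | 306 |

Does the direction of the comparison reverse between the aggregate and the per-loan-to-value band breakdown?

No

LTV over 85%: Lender B 17/262 = 6.5%, Coastal S&L 42/262 = 16.0% → Coastal S&L
LTV under 70%: Lender B 146/182 = 80.2%, Coastal S&L 192/223 = 86.1% → Coastal S&L
LTV 70–85%: Lender B 50/253 = 19.8%, Coastal S&L 79/306 = 25.8% → Coastal S&L
Overall: Lender B 213/697 = 30.6%, Coastal S&L 313/791 = 39.6% → Coastal S&L
Coastal S&L wins overall and in every loan-to-value group — no reversal.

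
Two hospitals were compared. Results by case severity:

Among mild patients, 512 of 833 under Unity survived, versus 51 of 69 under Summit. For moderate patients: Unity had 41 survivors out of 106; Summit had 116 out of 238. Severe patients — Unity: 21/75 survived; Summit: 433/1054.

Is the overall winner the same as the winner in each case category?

Mild: Unity 512/833 = 61.5%, Summit 51/69 = 73.9% → Summit
Moderate: Unity 41/106 = 38.7%, Summit 116/238 = 48.7% → Summit
Severe: Unity 21/75 = 28.0%, Summit 433/1054 = 41.1% → Summit
Overall: Unity 574/1014 = 56.6%, Summit 600/1361 = 44.1% → Unity
Summit wins each case group but Unity wins overall — the comparison reverses. Summit's patients skew toward severe, which has a lower base rate.

No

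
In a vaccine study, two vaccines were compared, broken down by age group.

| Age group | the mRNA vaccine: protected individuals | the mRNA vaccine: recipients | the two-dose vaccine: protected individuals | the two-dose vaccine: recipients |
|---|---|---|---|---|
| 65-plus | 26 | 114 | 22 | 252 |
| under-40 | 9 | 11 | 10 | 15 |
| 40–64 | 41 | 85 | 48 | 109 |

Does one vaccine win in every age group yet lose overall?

65-plus: the mRNA vaccine 26/114 = 22.8%, the two-dose vaccine 22/252 = 8.7% → the mRNA vaccine
Under-40: the mRNA vaccine 9/11 = 81.8%, the two-dose vaccine 10/15 = 66.7% → the mRNA vaccine
40–64: the mRNA vaccine 41/85 = 48.2%, the two-dose vaccine 48/109 = 44.0% → the mRNA vaccine
Overall: the mRNA vaccine 76/210 = 36.2%, the two-dose vaccine 80/376 = 21.3% → the mRNA vaccine
The mRNA vaccine wins overall and in every age group — no reversal.

No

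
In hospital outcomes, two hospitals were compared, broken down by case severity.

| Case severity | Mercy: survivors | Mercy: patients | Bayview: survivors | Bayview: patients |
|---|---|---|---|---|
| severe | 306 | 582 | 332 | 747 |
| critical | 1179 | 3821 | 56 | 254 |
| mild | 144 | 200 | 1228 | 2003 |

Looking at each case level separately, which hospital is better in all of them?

Mercy

Severe: Mercy 306/582 = 52.6%, Bayview 332/747 = 44.4% → Mercy
Critical: Mercy 1179/3821 = 30.9%, Bayview 56/254 = 22.0% → Mercy
Mild: Mercy 144/200 = 72.0%, Bayview 1228/2003 = 61.3% → Mercy
Mercy has the higher rate in all 3 groups.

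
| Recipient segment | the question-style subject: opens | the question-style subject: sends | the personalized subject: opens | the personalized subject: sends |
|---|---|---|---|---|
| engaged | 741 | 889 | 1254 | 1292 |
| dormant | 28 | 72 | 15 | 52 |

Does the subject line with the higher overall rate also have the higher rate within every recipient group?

No

Engaged: the question-style subject 741/889 = 83.4%, the personalized subject 1254/1292 = 97.1% → the personalized subject
Dormant: the question-style subject 28/72 = 38.9%, the personalized subject 15/52 = 28.8% → the question-style subject
Overall: the question-style subject 769/961 = 80.0%, the personalized subject 1269/1344 = 94.4% → the personalized subject
Neither sweeps: the question-style subject wins 1 of 2 groups, the personalized subject wins 1. The personalized subject wins overall but not every group — no Simpson reversal.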